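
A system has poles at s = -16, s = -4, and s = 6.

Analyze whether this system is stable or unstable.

Pole(s) at s = 6 are not in the left half-plane. System is unstable.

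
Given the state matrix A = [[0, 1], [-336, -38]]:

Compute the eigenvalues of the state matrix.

det(A - λI) = λ² - (-38)λ + 336 = (λ - (-24))(λ - (-14)). Eigenvalues: -24, -14.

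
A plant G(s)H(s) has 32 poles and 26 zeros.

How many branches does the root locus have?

Root locus has n branches where n = number of poles = 32.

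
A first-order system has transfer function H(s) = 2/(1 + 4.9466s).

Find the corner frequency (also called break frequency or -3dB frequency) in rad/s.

Corner frequency = 1/τ = 1/4.9466 = 0.202 rad/s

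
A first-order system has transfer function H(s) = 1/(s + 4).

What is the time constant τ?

For H(s) = 1/(s + 1/τ), the pole is at -1/τ = -4, so τ = 1/4 = 0.25 s.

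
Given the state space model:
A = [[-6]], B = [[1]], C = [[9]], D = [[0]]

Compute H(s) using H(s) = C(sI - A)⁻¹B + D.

(sI - A)⁻¹ = 1/(s + 6). H(s) = 9 × 1/(s + 6) + 0 = 9/(s + 6).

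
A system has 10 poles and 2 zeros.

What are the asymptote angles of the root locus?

n - m = 10 - 2 = 8. Angles: θk = (2k + 1)·180°/8 = 22.5°, 67.5°, 112.5°, 157.5°, 202.5°, 247.5°, 292.5°, 337.5°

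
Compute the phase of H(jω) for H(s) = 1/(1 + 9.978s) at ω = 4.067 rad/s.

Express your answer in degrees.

Phase = -arctan(ωτ) = -arctan(4.067 × 9.978) = -88.6°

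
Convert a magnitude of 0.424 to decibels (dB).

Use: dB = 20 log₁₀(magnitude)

dB = 20 log₁₀(0.424) = -7.5 dB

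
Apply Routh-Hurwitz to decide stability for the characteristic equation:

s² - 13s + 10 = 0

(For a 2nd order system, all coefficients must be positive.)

Coefficients: 1, -13, 10. b=-13 not positive, so system is unstable.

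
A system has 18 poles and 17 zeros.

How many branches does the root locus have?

Root locus has n branches where n = number of poles = 18.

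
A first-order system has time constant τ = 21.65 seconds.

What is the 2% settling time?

For first-order system, 2% settling time ≈ 4τ = 4 × 21.65 = 86.6 s.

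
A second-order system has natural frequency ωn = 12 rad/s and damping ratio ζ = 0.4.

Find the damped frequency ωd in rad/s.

ωd = ωn√(1 - ζ²) = 12√(1 - 0.4²) = 11.0 rad/s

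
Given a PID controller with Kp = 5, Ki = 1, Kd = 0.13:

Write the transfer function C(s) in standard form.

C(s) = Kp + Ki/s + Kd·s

Substituting values: C(s) = 5 + 1/s + 0.13s = (0.13s² + 5s + 1)/s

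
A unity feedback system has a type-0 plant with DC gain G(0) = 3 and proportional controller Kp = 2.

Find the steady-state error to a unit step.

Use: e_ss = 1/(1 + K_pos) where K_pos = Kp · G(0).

K_pos = Kp · G(0) = 2 × 3 = 6. e_ss = 1/(1 + 6) = 0.1429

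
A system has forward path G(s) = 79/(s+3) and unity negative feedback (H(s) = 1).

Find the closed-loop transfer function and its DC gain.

T(s) = G/(1+GH) = [79/(s+3)] / [1 + 79/(s+3)] = 79/(s+3+79) = 79/(s+82). DC gain = 79/82 = 0.9634.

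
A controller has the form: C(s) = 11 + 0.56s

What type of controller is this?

This is a Proportional-Derivative (PD) controller.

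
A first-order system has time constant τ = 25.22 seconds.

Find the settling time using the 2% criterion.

For first-order system, 2% settling time ≈ 4τ = 4 × 25.22 = 100.88 s.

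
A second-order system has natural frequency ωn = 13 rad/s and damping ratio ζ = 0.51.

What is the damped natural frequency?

ωd = ωn√(1 - ζ²) = 13√(1 - 0.51²) = 11.18 rad/s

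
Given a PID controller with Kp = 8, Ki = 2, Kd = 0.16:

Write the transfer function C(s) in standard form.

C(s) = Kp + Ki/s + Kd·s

Substituting values: C(s) = 8 + 2/s + 0.16s = (0.16s² + 8s + 2)/s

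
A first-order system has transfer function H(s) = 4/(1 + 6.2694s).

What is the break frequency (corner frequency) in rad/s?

Corner frequency = 1/τ = 1/6.2694 = 0.16 rad/s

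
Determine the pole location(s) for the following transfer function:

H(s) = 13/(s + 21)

Pole is where denominator = 0: s + 21 = 0, so s = -21.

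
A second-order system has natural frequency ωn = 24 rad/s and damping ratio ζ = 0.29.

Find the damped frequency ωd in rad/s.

ωd = ωn√(1 - ζ²) = 24√(1 - 0.29²) = 22.97 rad/s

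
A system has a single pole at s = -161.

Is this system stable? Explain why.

Pole at s = -161 is in the left half-plane. Stable.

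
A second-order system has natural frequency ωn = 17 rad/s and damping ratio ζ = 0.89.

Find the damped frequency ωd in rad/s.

ωd = ωn√(1 - ζ²) = 17√(1 - 0.89²) = 7.75 rad/s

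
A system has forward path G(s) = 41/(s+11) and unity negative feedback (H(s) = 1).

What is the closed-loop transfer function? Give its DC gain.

T(s) = G/(1+GH) = [41/(s+11)] / [1 + 41/(s+11)] = 41/(s+11+41) = 41/(s+52). DC gain = 41/52 = 0.7885.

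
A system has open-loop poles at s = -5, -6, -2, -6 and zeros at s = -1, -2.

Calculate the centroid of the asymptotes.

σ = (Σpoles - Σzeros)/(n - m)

σ = (Σpoles - Σzeros)/(n - m) = (-19 - (-3))/(4 - 2) = -16/2 = -8.0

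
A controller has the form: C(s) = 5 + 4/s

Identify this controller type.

This is a Proportional-Integral (PI) controller.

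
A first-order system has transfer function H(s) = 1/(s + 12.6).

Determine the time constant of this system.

For H(s) = 1/(s + 1/τ), the pole is at -1/τ = -12.6, so τ = 1/12.6 = 0.0794 s.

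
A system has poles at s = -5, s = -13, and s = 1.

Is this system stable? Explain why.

Pole(s) at s = 1 are not in the left half-plane. System is unstable.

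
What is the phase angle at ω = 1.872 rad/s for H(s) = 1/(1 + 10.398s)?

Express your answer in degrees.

Phase = -arctan(ωτ) = -arctan(1.872 × 10.398) = -87.1°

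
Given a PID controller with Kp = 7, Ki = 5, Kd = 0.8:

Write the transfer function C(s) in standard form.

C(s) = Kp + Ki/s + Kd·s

Substituting values: C(s) = 7 + 5/s + 0.8s = (0.8s² + 7s + 5)/s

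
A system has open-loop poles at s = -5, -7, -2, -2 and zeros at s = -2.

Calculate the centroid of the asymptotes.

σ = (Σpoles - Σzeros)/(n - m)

σ = (Σpoles - Σzeros)/(n - m) = (-16 - (-2))/(4 - 1) = -14/3 = -4.67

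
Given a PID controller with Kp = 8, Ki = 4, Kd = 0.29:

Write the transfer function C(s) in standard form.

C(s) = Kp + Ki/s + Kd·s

Substituting values: C(s) = 8 + 4/s + 0.29s = (0.29s² + 8s + 4)/s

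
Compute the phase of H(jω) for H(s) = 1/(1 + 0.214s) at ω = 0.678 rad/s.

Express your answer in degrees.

Phase = -arctan(ωτ) = -arctan(0.678 × 0.214) = -8.3°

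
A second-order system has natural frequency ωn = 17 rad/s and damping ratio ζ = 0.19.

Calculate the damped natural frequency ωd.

ωd = ωn√(1 - ζ²) = 17√(1 - 0.19²) = 16.69 rad/s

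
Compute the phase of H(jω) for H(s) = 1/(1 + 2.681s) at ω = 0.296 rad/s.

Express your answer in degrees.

Phase = -arctan(ωτ) = -arctan(0.296 × 2.681) = -38.4°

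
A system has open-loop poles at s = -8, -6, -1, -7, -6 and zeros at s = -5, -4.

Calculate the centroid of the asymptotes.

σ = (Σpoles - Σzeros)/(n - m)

σ = (Σpoles - Σzeros)/(n - m) = (-28 - (-9))/(5 - 2) = -19/3 = -6.33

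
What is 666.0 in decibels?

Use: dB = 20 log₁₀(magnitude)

dB = 20 log₁₀(666.0) = 56.5 dB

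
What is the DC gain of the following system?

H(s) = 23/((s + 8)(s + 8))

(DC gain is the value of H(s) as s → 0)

DC gain = H(0) = 23/(8 × 8) = 23/64 = 0.359375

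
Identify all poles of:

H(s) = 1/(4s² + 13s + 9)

Discriminant = 13² - 4×4×9 = 169 - 144 = 25 > 0, so two distinct real poles. Using quadratic formula: s = (-13 ± √25)/(2×4) = (-13 ± √25)/8, with √25 = 5. s₁ = -8/8 = -1, s₂ = -18/8 = -2.25. Poles: s₁ = -1, s₂ = -2.25.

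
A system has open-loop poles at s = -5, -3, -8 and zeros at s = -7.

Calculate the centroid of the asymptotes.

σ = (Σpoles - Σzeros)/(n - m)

σ = (Σpoles - Σzeros)/(n - m) = (-16 - (-7))/(3 - 1) = -9/2 = -4.5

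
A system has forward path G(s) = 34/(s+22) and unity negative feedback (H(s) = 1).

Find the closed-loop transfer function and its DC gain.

T(s) = G/(1+GH) = [34/(s+22)] / [1 + 34/(s+22)] = 34/(s+22+34) = 34/(s+56). DC gain = 34/56 = 0.6071.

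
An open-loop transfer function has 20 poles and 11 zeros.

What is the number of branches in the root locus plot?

Root locus has n branches where n = number of poles = 20.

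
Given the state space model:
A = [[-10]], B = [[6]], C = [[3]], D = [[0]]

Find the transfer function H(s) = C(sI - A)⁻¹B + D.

(sI - A)⁻¹ = 1/(s + 10). H(s) = 3 × 6/(s + 10) + 0 = 18/(s + 10).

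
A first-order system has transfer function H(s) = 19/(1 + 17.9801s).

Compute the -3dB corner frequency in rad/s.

Corner frequency = 1/τ = 1/17.9801 = 0.056 rad/s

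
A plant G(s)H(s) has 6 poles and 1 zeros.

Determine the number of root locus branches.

Root locus has n branches where n = number of poles = 6.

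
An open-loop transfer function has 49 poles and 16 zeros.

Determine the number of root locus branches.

Root locus has n branches where n = number of poles = 49.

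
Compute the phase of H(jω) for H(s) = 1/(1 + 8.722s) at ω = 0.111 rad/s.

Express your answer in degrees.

Phase = -arctan(ωτ) = -arctan(0.111 × 8.722) = -44.1°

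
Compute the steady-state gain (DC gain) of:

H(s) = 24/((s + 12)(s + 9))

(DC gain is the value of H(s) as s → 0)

DC gain = H(0) = 24/(12 × 9) = 24/108 = 0.2222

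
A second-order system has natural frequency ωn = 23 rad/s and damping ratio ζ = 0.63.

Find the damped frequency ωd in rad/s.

ωd = ωn√(1 - ζ²) = 23√(1 - 0.63²) = 17.86 rad/s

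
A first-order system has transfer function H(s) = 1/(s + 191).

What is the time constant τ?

For H(s) = 1/(s + 1/τ), the pole is at -1/τ = -191, so τ = 1/191 = 0.0052 s.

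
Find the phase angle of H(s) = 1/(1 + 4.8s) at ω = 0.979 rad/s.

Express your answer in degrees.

Phase = -arctan(ωτ) = -arctan(0.979 × 4.8) = -78.0°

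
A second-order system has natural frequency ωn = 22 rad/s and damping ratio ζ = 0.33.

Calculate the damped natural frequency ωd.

ωd = ωn√(1 - ζ²) = 22√(1 - 0.33²) = 20.77 rad/s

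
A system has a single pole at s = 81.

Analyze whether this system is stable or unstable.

Pole at s = 81 is in the right half-plane. Unstable.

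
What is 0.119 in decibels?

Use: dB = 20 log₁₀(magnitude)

dB = 20 log₁₀(0.119) = -18.5 dB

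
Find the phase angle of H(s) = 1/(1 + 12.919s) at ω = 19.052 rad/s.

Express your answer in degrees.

Phase = -arctan(ωτ) = -arctan(19.052 × 12.919) = -89.8°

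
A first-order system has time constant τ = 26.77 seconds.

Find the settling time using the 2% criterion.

For first-order system, 2% settling time ≈ 4τ = 4 × 26.77 = 107.08 s.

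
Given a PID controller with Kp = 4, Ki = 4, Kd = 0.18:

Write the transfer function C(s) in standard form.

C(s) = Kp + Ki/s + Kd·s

Substituting values: C(s) = 4 + 4/s + 0.18s = (0.18s² + 4s + 4)/s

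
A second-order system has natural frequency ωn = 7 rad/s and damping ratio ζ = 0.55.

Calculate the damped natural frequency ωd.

ωd = ωn√(1 - ζ²) = 7√(1 - 0.55²) = 5.85 rad/s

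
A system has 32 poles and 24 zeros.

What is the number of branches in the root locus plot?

Root locus has n branches where n = number of poles = 32.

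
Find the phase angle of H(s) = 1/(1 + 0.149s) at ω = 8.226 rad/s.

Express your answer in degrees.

Phase = -arctan(ωτ) = -arctan(8.226 × 0.149) = -50.8°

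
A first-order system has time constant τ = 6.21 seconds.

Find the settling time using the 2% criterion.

For first-order system, 2% settling time ≈ 4τ = 4 × 6.21 = 24.84 s.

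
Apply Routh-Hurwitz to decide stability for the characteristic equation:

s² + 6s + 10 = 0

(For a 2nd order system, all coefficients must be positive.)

Coefficients: 1, 6, 10. All positive, so system is stable.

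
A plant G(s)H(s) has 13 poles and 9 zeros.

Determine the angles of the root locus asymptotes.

n - m = 13 - 9 = 4. Angles: θk = (2k + 1)·180°/4 = 45°, 135°, 225°, 315°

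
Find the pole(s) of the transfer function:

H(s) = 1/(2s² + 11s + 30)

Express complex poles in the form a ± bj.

Discriminant = 11² - 4×2×30 = 121 - 240 = -119 < 0, so the poles are a complex conjugate pair s = (-11 ± j√119)/(2×2). Real part = -11/(2×2) = -11/4 = -2.75; imaginary part = ±√119/(2×2) ≈ 2.7272. Poles: s = -2.75 ± 2.7272j.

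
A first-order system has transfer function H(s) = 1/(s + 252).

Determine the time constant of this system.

For H(s) = 1/(s + 1/τ), the pole is at -1/τ = -252, so τ = 1/252 = 0.0040 s.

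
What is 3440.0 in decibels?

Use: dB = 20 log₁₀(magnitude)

dB = 20 log₁₀(3440.0) = 70.7 dB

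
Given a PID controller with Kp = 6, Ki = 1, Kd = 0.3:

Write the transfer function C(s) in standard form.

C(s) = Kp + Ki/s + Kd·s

Substituting values: C(s) = 6 + 1/s + 0.3s = (0.3s² + 6s + 1)/s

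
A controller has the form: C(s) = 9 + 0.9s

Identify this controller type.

This is a Proportional-Derivative (PD) controller.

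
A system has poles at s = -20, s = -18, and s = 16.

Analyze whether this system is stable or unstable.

Pole(s) at s = 16 are not in the left half-plane. System is unstable.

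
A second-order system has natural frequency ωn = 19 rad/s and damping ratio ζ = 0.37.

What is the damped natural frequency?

ωd = ωn√(1 - ζ²) = 19√(1 - 0.37²) = 17.65 rad/s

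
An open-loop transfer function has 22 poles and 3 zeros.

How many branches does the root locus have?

Root locus has n branches where n = number of poles = 22.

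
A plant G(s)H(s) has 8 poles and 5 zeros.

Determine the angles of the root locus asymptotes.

n - m = 8 - 5 = 3. Angles: θk = (2k + 1)·180°/3 = 60°, 180°, 300°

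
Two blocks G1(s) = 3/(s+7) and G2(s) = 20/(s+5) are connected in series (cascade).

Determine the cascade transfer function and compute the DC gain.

Series: multiply transfer functions. G_eq = 3/(s+7) × 20/(s+5) = 60/((s+7)(s+5)). DC gain = 60/(7×5) = 1.7143.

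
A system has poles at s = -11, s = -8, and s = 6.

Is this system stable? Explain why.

Pole(s) at s = 6 are not in the left half-plane. System is unstable.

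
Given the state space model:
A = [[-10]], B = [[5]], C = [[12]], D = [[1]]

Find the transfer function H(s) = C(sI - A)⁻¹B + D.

(sI - A)⁻¹ = 1/(s + 10). H(s) = 12×5/(s + 10) + 1 = (s + 70)/(s + 10).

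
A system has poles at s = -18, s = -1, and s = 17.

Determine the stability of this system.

Pole(s) at s = 17 are not in the left half-plane. System is unstable.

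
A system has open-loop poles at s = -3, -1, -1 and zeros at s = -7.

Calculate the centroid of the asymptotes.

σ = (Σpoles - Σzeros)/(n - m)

σ = (Σpoles - Σzeros)/(n - m) = (-5 - (-7))/(3 - 1) = 2/2 = 1.0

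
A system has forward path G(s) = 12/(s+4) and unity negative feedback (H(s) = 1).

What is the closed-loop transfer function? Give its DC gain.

T(s) = G/(1+GH) = [12/(s+4)] / [1 + 12/(s+4)] = 12/(s+4+12) = 12/(s+16). DC gain = 12/16 = 0.75.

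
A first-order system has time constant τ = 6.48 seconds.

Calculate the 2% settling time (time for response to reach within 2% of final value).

For first-order system, 2% settling time ≈ 4τ = 4 × 6.48 = 25.92 s.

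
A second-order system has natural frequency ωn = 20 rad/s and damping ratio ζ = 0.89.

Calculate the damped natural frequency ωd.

ωd = ωn√(1 - ζ²) = 20√(1 - 0.89²) = 9.12 rad/s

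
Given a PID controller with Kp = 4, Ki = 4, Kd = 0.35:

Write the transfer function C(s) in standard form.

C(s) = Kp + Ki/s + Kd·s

Substituting values: C(s) = 4 + 4/s + 0.35s = (0.35s² + 4s + 4)/s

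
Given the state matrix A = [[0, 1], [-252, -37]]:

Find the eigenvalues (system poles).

det(A - λI) = λ² - (-37)λ + 252 = (λ - (-9))(λ - (-28)). Eigenvalues: -9, -28.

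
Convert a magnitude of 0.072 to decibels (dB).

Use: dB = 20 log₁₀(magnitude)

dB = 20 log₁₀(0.072) = -22.9 dB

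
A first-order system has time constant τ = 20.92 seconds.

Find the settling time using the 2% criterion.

For first-order system, 2% settling time ≈ 4τ = 4 × 20.92 = 83.68 s.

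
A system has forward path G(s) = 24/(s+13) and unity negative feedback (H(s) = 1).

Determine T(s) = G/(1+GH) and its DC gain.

T(s) = G/(1+GH) = [24/(s+13)] / [1 + 24/(s+13)] = 24/(s+13+24) = 24/(s+37). DC gain = 24/37 = 0.6486.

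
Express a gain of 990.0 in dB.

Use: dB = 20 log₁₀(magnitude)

dB = 20 log₁₀(990.0) = 59.9 dB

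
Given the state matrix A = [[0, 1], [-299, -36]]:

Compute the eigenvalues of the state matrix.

det(A - λI) = λ² - (-36)λ + 299 = (λ - (-23))(λ - (-13)). Eigenvalues: -23, -13.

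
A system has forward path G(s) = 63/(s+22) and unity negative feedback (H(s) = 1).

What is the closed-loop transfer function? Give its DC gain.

T(s) = G/(1+GH) = [63/(s+22)] / [1 + 63/(s+22)] = 63/(s+22+63) = 63/(s+85). DC gain = 63/85 = 0.7412.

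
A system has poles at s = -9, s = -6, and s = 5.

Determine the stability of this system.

Pole(s) at s = 5 are not in the left half-plane. System is unstable.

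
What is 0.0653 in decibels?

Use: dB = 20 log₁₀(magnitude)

dB = 20 log₁₀(0.0653) = -23.7 dB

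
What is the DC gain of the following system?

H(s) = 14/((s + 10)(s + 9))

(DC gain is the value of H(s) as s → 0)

DC gain = H(0) = 14/(10 × 9) = 14/90 = 0.1556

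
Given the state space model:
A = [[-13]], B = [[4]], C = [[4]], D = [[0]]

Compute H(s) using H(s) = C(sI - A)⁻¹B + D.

(sI - A)⁻¹ = 1/(s + 13). H(s) = 4 × 4/(s + 13) + 0 = 16/(s + 13).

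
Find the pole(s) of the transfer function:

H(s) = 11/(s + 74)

Pole is where denominator = 0: s + 74 = 0, so s = -74.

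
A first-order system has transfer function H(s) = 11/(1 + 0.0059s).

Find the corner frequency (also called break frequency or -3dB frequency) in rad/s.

Corner frequency = 1/τ = 1/0.0059 = 169.492 rad/s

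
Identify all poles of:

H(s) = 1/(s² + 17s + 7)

Discriminant = 17² - 4×1×7 = 289 - 28 = 261 > 0, so two distinct real poles. Using quadratic formula: s = (-17 ± √261)/(2×1) = (-17 ± √261)/2, with √261 ≈ 16.1555. s₁ ≈ -0.4223, s₂ ≈ -16.5777. Poles: s₁ = -0.4223, s₂ = -16.5777.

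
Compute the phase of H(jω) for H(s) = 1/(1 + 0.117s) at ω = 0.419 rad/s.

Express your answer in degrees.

Phase = -arctan(ωτ) = -arctan(0.419 × 0.117) = -2.8°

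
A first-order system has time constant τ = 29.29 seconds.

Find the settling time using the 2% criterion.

For first-order system, 2% settling time ≈ 4τ = 4 × 29.29 = 117.16 s.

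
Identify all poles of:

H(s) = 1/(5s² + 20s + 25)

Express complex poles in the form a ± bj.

Discriminant = 20² - 4×5×25 = 400 - 500 = -100 < 0, so the poles are a complex conjugate pair s = (-20 ± j√100)/(2×5). Real part = -20/(2×5) = -20/10 = -2; imaginary part = ±√100/(2×5) = 10/10 = 1. Poles: s = -2 ± 1j.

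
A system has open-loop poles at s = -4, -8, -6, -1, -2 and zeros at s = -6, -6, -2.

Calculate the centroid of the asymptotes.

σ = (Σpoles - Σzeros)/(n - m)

σ = (Σpoles - Σzeros)/(n - m) = (-21 - (-14))/(5 - 3) = -7/2 = -3.5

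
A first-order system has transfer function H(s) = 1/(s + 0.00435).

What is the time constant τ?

For H(s) = 1/(s + 1/τ), the pole is at -1/τ = -0.00435, so τ = 1/0.00435 = 229.9 s.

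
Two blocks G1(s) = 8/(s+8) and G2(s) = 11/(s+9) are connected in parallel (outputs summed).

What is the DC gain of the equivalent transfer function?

Parallel: G_eq = G1 + G2. DC gain = G1(0) + G2(0) = 8/8 + 11/9 = 1 + 1.2222 = 2.2222.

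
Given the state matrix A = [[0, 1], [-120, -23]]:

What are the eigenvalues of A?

det(A - λI) = λ² - (-23)λ + 120 = (λ - (-15))(λ - (-8)). Eigenvalues: -15, -8.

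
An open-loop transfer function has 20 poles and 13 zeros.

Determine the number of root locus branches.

Root locus has n branches where n = number of poles = 20.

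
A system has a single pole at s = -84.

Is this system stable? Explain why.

Pole at s = -84 is in the left half-plane. Stable.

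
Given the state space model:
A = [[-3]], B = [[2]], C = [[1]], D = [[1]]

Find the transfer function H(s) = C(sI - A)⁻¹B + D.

(sI - A)⁻¹ = 1/(s + 3). H(s) = 1×2/(s + 3) + 1 = (s + 5)/(s + 3).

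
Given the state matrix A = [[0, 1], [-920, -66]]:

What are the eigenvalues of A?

det(A - λI) = λ² - (-66)λ + 920 = (λ - (-46))(λ - (-20)). Eigenvalues: -46, -20.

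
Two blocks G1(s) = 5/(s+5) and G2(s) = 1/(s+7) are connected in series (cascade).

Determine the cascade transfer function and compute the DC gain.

Series: multiply transfer functions. G_eq = 5/(s+5) × 1/(s+7) = 5/((s+5)(s+7)). DC gain = 5/(5×7) = 0.1429.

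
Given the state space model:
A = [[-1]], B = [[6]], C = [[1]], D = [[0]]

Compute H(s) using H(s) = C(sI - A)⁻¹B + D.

(sI - A)⁻¹ = 1/(s + 1). H(s) = 1 × 6/(s + 1) + 0 = 6/(s + 1).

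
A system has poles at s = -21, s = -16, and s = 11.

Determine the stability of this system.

Pole(s) at s = 11 are not in the left half-plane. System is unstable.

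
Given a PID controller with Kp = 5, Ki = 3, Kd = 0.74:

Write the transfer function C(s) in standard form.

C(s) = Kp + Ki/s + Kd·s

Substituting values: C(s) = 5 + 3/s + 0.74s = (0.74s² + 5s + 3)/s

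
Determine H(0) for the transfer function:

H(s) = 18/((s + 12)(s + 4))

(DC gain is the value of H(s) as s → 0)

DC gain = H(0) = 18/(12 × 4) = 18/48 = 0.375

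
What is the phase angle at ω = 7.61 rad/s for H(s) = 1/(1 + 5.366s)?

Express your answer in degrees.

Phase = -arctan(ωτ) = -arctan(7.61 × 5.366) = -88.6°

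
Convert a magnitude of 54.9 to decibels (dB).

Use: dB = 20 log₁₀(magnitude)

dB = 20 log₁₀(54.9) = 34.8 dB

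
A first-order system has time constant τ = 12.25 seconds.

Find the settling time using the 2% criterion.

For first-order system, 2% settling time ≈ 4τ = 4 × 12.25 = 49.0 s.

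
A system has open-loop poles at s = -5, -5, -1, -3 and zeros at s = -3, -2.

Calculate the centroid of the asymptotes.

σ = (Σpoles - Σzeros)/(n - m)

σ = (Σpoles - Σzeros)/(n - m) = (-14 - (-5))/(4 - 2) = -9/2 = -4.5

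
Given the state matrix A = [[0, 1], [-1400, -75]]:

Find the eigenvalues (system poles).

det(A - λI) = λ² - (-75)λ + 1400 = (λ - (-35))(λ - (-40)). Eigenvalues: -35, -40.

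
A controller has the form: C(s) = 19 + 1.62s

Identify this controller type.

This is a Proportional-Derivative (PD) controller.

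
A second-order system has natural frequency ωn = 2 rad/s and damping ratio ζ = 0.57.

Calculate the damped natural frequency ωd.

ωd = ωn√(1 - ζ²) = 2√(1 - 0.57²) = 1.64 rad/s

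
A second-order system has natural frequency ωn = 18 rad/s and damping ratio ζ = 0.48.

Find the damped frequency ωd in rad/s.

ωd = ωn√(1 - ζ²) = 18√(1 - 0.48²) = 15.79 rad/s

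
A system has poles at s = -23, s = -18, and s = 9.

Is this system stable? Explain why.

Pole(s) at s = 9 are not in the left half-plane. System is unstable.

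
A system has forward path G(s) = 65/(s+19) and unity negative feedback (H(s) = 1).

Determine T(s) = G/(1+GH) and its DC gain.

T(s) = G/(1+GH) = [65/(s+19)] / [1 + 65/(s+19)] = 65/(s+19+65) = 65/(s+84). DC gain = 65/84 = 0.7738.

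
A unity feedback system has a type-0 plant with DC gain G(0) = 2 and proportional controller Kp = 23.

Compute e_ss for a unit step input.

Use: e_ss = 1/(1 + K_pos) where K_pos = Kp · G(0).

K_pos = Kp · G(0) = 23 × 2 = 46. e_ss = 1/(1 + 46) = 0.0213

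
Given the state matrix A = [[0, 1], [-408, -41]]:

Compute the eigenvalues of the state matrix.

det(A - λI) = λ² - (-41)λ + 408 = (λ - (-24))(λ - (-17)). Eigenvalues: -24, -17.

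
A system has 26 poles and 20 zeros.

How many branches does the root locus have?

Root locus has n branches where n = number of poles = 26.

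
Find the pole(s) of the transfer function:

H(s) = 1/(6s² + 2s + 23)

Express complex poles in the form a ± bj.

Discriminant = 2² - 4×6×23 = 4 - 552 = -548 < 0, so the poles are a complex conjugate pair s = (-2 ± j√548)/(2×6). Real part = -2/(2×6) = -2/12 ≈ -0.1667; imaginary part = ±√548/(2×6) ≈ 1.9508. Poles: s = -0.1667 ± 1.9508j.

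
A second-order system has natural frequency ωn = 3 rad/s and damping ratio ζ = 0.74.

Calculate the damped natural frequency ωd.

ωd = ωn√(1 - ζ²) = 3√(1 - 0.74²) = 2.02 rad/s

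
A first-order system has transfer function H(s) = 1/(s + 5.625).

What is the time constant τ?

For H(s) = 1/(s + 1/τ), the pole is at -1/τ = -5.625, so τ = 1/5.625 = 0.1778 s.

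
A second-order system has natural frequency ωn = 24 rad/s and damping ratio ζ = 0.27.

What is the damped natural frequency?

ωd = ωn√(1 - ζ²) = 24√(1 - 0.27²) = 23.11 rad/s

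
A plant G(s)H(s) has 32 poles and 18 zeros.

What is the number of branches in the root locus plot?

Root locus has n branches where n = number of poles = 32.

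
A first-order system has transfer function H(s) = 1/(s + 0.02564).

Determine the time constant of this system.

For H(s) = 1/(s + 1/τ), the pole is at -1/τ = -0.02564, so τ = 1/0.02564 = 39 s.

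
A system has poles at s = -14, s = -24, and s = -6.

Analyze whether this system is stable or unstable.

All poles are in the left half-plane. System is stable.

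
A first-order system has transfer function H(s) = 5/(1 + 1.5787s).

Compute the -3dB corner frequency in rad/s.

Corner frequency = 1/τ = 1/1.5787 = 0.633 rad/s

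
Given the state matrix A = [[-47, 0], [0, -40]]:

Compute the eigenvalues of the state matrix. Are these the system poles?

For diagonal matrix, eigenvalues are diagonal entries: λ₁ = -47, λ₂ = -40. Eigenvalues of A = system poles.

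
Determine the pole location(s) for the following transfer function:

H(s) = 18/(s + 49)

Pole is where denominator = 0: s + 49 = 0, so s = -49.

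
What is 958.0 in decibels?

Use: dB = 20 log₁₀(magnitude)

dB = 20 log₁₀(958.0) = 59.6 dB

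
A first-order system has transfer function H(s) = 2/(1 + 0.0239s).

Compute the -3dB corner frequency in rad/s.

Corner frequency = 1/τ = 1/0.0239 = 41.841 rad/s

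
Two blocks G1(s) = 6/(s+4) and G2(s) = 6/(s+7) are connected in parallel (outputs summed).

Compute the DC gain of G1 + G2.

Parallel: G_eq = G1 + G2. DC gain = G1(0) + G2(0) = 6/4 + 6/7 = 1.5 + 0.8571 = 2.3571.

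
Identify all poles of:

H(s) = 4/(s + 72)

Pole is where denominator = 0: s + 72 = 0, so s = -72.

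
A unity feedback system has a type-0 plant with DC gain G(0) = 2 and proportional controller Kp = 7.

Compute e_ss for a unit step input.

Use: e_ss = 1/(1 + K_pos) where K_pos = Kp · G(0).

K_pos = Kp · G(0) = 7 × 2 = 14. e_ss = 1/(1 + 14) = 0.0667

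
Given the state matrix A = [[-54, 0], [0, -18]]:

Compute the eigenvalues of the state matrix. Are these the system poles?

For diagonal matrix, eigenvalues are diagonal entries: λ₁ = -54, λ₂ = -18. Eigenvalues of A = system poles.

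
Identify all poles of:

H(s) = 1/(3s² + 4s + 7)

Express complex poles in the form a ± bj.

Discriminant = 4² - 4×3×7 = 16 - 84 = -68 < 0, so the poles are a complex conjugate pair s = (-4 ± j√68)/(2×3). Real part = -4/(2×3) = -4/6 ≈ -0.6667; imaginary part = ±√68/(2×3) ≈ 1.3744. Poles: s = -0.6667 ± 1.3744j.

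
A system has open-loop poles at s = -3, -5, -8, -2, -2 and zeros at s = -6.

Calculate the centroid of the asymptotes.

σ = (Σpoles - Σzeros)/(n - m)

σ = (Σpoles - Σzeros)/(n - m) = (-20 - (-6))/(5 - 1) = -14/4 = -3.5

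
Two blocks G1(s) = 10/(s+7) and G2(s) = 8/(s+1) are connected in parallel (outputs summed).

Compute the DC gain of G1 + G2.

Parallel: G_eq = G1 + G2. DC gain = G1(0) + G2(0) = 10/7 + 8/1 = 1.4286 + 8 = 9.4286.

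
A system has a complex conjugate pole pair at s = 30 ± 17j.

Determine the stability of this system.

Real part of poles is 30 (> 0, right half-plane). Unstable.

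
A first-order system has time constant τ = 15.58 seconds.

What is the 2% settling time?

For first-order system, 2% settling time ≈ 4τ = 4 × 15.58 = 62.32 s.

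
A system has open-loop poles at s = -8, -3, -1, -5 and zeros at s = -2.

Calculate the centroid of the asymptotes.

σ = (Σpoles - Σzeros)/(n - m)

σ = (Σpoles - Σzeros)/(n - m) = (-17 - (-2))/(4 - 1) = -15/3 = -5.0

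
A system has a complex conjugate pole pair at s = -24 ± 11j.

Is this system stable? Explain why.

Real part of poles is -24 (< 0, left half-plane). Stable.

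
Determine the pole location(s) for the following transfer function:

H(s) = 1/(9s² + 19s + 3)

Discriminant = 19² - 4×9×3 = 361 - 108 = 253 > 0, so two distinct real poles. Using quadratic formula: s = (-19 ± √253)/(2×9) = (-19 ± √253)/18, with √253 ≈ 15.9060. s₁ ≈ -0.1719, s₂ ≈ -1.9392. Poles: s₁ = -0.1719, s₂ = -1.9392.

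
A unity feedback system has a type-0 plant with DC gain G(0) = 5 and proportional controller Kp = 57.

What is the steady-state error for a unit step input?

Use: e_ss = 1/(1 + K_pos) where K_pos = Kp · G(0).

K_pos = Kp · G(0) = 57 × 5 = 285. e_ss = 1/(1 + 285) = 0.0035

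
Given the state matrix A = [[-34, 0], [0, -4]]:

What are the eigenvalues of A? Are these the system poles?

For diagonal matrix, eigenvalues are diagonal entries: λ₁ = -34, λ₂ = -4. Eigenvalues of A = system poles.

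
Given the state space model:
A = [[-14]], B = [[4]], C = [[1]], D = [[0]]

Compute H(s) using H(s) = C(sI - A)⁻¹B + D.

(sI - A)⁻¹ = 1/(s + 14). H(s) = 1 × 4/(s + 14) + 0 = 4/(s + 14).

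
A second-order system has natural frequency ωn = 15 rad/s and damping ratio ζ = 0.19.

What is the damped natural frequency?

ωd = ωn√(1 - ζ²) = 15√(1 - 0.19²) = 14.73 rad/s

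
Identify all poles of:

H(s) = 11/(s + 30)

Pole is where denominator = 0: s + 30 = 0, so s = -30.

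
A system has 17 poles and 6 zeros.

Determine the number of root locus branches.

Root locus has n branches where n = number of poles = 17.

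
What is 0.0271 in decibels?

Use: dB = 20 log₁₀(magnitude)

dB = 20 log₁₀(0.0271) = -31.3 dB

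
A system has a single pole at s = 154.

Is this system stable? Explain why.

Pole at s = 154 is in the right half-plane. Unstable.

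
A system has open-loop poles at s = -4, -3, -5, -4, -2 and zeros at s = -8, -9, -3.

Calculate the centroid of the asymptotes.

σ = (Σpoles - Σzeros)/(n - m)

σ = (Σpoles - Σzeros)/(n - m) = (-18 - (-20))/(5 - 3) = 2/2 = 1.0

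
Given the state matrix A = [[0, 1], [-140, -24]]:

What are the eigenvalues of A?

det(A - λI) = λ² - (-24)λ + 140 = (λ - (-14))(λ - (-10)). Eigenvalues: -14, -10.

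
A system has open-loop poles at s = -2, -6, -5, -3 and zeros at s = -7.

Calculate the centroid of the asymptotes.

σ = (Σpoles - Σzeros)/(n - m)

σ = (Σpoles - Σzeros)/(n - m) = (-16 - (-7))/(4 - 1) = -9/3 = -3.0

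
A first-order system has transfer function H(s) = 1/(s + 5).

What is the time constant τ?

For H(s) = 1/(s + 1/τ), the pole is at -1/τ = -5, so τ = 1/5 = 0.2 s.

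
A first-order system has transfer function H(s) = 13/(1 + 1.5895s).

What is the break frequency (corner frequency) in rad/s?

Corner frequency = 1/τ = 1/1.5895 = 0.629 rad/s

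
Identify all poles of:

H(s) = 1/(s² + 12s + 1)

Discriminant = 12² - 4×1×1 = 144 - 4 = 140 > 0, so two distinct real poles. Using quadratic formula: s = (-12 ± √140)/(2×1) = (-12 ± √140)/2, with √140 ≈ 11.8322. s₁ ≈ -0.0839, s₂ ≈ -11.9161. Poles: s₁ = -0.0839, s₂ = -11.9161.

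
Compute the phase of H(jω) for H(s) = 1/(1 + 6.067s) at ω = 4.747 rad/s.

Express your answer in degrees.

Phase = -arctan(ωτ) = -arctan(4.747 × 6.067) = -88.0°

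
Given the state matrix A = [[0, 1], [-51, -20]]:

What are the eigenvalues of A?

det(A - λI) = λ² - (-20)λ + 51 = (λ - (-3))(λ - (-17)). Eigenvalues: -3, -17.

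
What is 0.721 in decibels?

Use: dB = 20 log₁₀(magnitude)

dB = 20 log₁₀(0.721) = -2.8 dB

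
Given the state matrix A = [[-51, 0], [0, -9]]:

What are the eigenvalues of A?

For diagonal matrix, eigenvalues are diagonal entries: λ₁ = -51, λ₂ = -9.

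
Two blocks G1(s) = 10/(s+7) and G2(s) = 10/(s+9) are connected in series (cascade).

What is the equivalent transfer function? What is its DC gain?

Series: multiply transfer functions. G_eq = 10/(s+7) × 10/(s+9) = 100/((s+7)(s+9)). DC gain = 100/(7×9) = 1.5873.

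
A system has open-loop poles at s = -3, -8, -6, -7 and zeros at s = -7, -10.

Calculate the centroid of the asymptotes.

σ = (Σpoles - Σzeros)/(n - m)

σ = (Σpoles - Σzeros)/(n - m) = (-24 - (-17))/(4 - 2) = -7/2 = -3.5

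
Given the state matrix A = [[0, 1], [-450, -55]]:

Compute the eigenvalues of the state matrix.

det(A - λI) = λ² - (-55)λ + 450 = (λ - (-45))(λ - (-10)). Eigenvalues: -45, -10.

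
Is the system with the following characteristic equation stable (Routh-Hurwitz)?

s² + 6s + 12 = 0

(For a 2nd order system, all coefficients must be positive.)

Coefficients: 1, 6, 12. All positive, so system is stable.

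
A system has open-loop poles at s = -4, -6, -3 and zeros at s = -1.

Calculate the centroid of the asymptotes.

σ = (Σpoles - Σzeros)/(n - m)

σ = (Σpoles - Σzeros)/(n - m) = (-13 - (-1))/(3 - 1) = -12/2 = -6.0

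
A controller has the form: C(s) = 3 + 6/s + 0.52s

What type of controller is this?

This is a Proportional-Integral-Derivative (PID) controller.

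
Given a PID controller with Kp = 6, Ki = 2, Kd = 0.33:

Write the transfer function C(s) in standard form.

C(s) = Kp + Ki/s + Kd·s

Substituting values: C(s) = 6 + 2/s + 0.33s = (0.33s² + 6s + 2)/s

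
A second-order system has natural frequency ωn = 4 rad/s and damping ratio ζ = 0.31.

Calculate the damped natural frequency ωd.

ωd = ωn√(1 - ζ²) = 4√(1 - 0.31²) = 3.8 rad/s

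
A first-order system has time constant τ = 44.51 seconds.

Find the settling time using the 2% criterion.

For first-order system, 2% settling time ≈ 4τ = 4 × 44.51 = 178.04 s.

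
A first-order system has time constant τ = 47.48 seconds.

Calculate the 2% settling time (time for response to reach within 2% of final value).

For first-order system, 2% settling time ≈ 4τ = 4 × 47.48 = 189.92 s.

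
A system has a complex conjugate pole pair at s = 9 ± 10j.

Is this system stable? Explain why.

Real part of poles is 9 (> 0, right half-plane). Unstable.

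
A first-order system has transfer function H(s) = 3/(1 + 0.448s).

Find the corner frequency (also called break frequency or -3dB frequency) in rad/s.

Corner frequency = 1/τ = 1/0.448 = 2.232 rad/s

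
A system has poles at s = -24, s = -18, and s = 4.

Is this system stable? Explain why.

Pole(s) at s = 4 are not in the left half-plane. System is unstable.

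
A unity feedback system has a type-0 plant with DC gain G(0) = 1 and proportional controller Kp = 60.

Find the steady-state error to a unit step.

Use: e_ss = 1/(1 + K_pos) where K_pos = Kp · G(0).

K_pos = Kp · G(0) = 60 × 1 = 60. e_ss = 1/(1 + 60) = 0.0164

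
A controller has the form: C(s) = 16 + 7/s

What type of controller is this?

This is a Proportional-Integral (PI) controller.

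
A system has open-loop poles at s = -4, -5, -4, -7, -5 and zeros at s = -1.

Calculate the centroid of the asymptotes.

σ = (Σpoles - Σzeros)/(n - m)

σ = (Σpoles - Σzeros)/(n - m) = (-25 - (-1))/(5 - 1) = -24/4 = -6.0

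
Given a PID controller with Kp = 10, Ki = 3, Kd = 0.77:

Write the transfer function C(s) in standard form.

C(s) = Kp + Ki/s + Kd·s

Substituting values: C(s) = 10 + 3/s + 0.77s = (0.77s² + 10s + 3)/s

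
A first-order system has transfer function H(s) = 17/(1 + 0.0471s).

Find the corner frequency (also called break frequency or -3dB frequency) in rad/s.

Corner frequency = 1/τ = 1/0.0471 = 21.231 rad/s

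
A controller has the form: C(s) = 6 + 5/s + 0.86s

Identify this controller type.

This is a Proportional-Integral-Derivative (PID) controller.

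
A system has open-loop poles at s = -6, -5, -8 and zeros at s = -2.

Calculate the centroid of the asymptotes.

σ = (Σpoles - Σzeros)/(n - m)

σ = (Σpoles - Σzeros)/(n - m) = (-19 - (-2))/(3 - 1) = -17/2 = -8.5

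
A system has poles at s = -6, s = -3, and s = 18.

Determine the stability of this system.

Pole(s) at s = 18 are not in the left half-plane. System is unstable.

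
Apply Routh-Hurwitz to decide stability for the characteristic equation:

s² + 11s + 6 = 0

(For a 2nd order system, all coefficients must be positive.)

Coefficients: 1, 11, 6. All positive, so system is stable.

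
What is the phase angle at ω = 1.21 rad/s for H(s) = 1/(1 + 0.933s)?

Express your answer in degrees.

Phase = -arctan(ωτ) = -arctan(1.21 × 0.933) = -48.5°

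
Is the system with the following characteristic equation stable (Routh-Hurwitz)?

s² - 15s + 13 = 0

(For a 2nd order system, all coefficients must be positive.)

Coefficients: 1, -15, 13. b=-15 not positive, so system is unstable.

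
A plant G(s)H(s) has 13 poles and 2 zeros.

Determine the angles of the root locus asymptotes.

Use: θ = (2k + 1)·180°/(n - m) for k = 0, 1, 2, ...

n - m = 13 - 2 = 11. Angles: θk = (2k + 1)·180°/11 = 16.36°, 49.09°, 81.82°, 114.55°, 147.27°, 180°, 212.73°, 245.45°, 278.18°, 310.91°, 343.64°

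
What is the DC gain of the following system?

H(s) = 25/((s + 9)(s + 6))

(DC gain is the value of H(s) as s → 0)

DC gain = H(0) = 25/(9 × 6) = 25/54 = 0.4630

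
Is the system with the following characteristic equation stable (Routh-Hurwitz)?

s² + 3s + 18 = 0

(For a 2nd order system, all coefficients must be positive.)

Coefficients: 1, 3, 18. All positive, so system is stable.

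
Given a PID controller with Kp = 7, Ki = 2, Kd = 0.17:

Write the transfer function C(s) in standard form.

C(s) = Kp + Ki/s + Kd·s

Substituting values: C(s) = 7 + 2/s + 0.17s = (0.17s² + 7s + 2)/s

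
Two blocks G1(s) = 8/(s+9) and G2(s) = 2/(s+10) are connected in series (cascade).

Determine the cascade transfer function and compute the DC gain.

Series: multiply transfer functions. G_eq = 8/(s+9) × 2/(s+10) = 16/((s+9)(s+10)). DC gain = 16/(9×10) = 0.1778.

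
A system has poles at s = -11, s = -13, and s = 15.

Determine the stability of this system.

Pole(s) at s = 15 are not in the left half-plane. System is unstable.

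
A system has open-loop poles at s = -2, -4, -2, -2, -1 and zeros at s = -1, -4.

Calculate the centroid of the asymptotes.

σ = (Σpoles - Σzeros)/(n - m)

σ = (Σpoles - Σzeros)/(n - m) = (-11 - (-5))/(5 - 2) = -6/3 = -2.0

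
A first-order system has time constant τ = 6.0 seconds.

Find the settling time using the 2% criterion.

For first-order system, 2% settling time ≈ 4τ = 4 × 6.0 = 24.0 s.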